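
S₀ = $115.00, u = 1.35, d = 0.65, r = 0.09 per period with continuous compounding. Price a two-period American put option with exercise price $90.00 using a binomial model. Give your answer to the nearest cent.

$5.09

Risk-neutral probability p = (e^0.09 − 0.65)/(1.35 − 0.65) = 0.4442/0.7000 = 0.6345
Terminal stock prices: S_uu = 209.6, S_ud = 100.9, S_dd = 48.59
Terminal payoffs (K − S): max(-119.6, 0) = 0, max(-10.91, 0) = 0, max(41.41, 0) = 41.41
Node u (S = 155.2): continuation = e^(−0.09)·[0.6345·0.0000 + 0.3655·0.0000] = 0.0000; exercise value = 0.0000 ≤ continuation, so V_u = 0.0000
Node d (S = 74.75): continuation = e^(−0.09)·[0.6345·0.0000 + 0.3655·41.4125] = 13.8322; exercise value = 15.2500 > continuation, so V_d = 15.2500 (exercise)
Node 0 (S = 115): continuation = e^(−0.09)·[0.6345·0.0000 + 0.3655·15.2500] = 5.0937; exercise value = 0.0000 ≤ continuation, so V_0 = 5.0937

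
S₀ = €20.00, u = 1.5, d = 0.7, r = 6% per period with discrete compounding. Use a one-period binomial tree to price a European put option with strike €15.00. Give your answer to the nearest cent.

€0.52

Risk-neutral probability p = (1 + 0.06 − 0.7)/(1.5 − 0.7) = 0.3600/0.8000 = 0.4500
Terminal stock prices: S_u = 30, S_d = 14
Terminal payoffs (K − S): max(-15, 0) = 0, max(1, 0) = 1
Node 0 (S = 20): V_0 = 1/1.06·[0.4500·0.0000 + 0.5500·1.0000] = 0.5189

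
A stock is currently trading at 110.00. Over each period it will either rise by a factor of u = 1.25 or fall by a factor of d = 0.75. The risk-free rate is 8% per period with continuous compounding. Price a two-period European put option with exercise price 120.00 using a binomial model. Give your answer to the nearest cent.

Risk-neutral probability p = (e^0.08 − 0.75)/(1.25 − 0.75) = 0.3333/0.5000 = 0.6666
Terminal stock prices: S_uu = 171.9, S_ud = 103.1, S_dd = 61.88
Terminal payoffs (K − S): max(-51.88, 0) = 0, max(16.88, 0) = 16.88, max(58.12, 0) = 58.12
Node u (S = 137.5): V_u = e^(−0.08)·[0.6666·0.0000 + 0.3334·16.8750] = 5.1940
Node d (S = 82.5): V_d = e^(−0.08)·[0.6666·16.8750 + 0.3334·58.1250] = 28.2740
Node 0 (S = 110): V_0 = e^(−0.08)·[0.6666·5.1940 + 0.3334·28.2740] = 11.8984

11.90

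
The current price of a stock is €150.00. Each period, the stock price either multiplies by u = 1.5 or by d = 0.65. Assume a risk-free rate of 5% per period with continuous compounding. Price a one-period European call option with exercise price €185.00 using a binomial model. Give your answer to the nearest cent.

€17.96

Risk-neutral probability p = (e^0.05 − 0.65)/(1.5 − 0.65) = 0.4013/0.8500 = 0.4721
Terminal stock prices: S_u = 225, S_d = 97.5
Terminal payoffs (S − K): max(40, 0) = 40, max(-87.5, 0) = 0
Node 0 (S = 150): V_0 = e^(−0.05)·[0.4721·40.0000 + 0.5279·0.0000] = 17.9624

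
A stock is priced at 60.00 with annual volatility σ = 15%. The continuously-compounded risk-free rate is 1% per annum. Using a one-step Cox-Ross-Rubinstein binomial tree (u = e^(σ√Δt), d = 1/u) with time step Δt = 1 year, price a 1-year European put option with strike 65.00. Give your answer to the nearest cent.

CRR parameters: u = e^(σ√Δt) = e^(0.15·√1) = 1.1618, d = 1/u = 0.8607
Per-period rate: rΔt = 0.01·1 = 0.01, so R = e^0.01 = 1.0101
Risk-neutral probability p = (e^0.01 − 0.8607)/(1.1618 − 0.8607) = 0.1493/0.3011 = 0.4959
Terminal stock prices: S_u = 69.71, S_d = 51.64
Terminal payoffs (K − S): max(-4.71, 0) = 0, max(13.36, 0) = 13.36
Node 0 (S = 60): V_0 = e^(−0.01)·[0.4959·0.0000 + 0.5041·13.3575] = 6.6659

6.67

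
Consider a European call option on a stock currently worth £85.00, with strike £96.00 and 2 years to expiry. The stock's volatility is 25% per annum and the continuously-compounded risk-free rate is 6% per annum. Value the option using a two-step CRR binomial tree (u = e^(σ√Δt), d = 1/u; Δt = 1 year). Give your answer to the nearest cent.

£12.29

CRR parameters: u = e^(σ√Δt) = e^(0.25·√1) = 1.2840, d = 1/u = 0.7788
Per-period rate: rΔt = 0.06·1 = 0.06, so R = e^0.06 = 1.0618
Risk-neutral probability p = (e^0.06 − 0.7788)/(1.2840 − 0.7788) = 0.2830/0.5052 = 0.5602
Terminal stock prices: S_uu = 140.1, S_ud = 85, S_dd = 51.56
Terminal payoffs (S − K): max(44.14, 0) = 44.14, max(-11, 0) = 0, max(-44.44, 0) = 0
Node u (S = 109.1): V_u = e^(−0.06)·[0.5602·44.1413 + 0.4398·0.0000] = 23.2887
Node d (S = 66.2): V_d = e^(−0.06)·[0.5602·0.0000 + 0.4398·0.0000] = 0.0000
Node 0 (S = 85): V_0 = e^(−0.06)·[0.5602·23.2887 + 0.4398·0.0000] = 12.2869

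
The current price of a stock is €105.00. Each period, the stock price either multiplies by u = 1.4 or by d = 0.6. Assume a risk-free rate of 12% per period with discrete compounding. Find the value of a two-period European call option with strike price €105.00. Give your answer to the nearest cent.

€33.95

Risk-neutral probability p = (1 + 0.12 − 0.6)/(1.4 − 0.6) = 0.5200/0.8000 = 0.6500
Terminal stock prices: S_uu = 205.8, S_ud = 88.2, S_dd = 37.8
Terminal payoffs (S − K): max(100.8, 0) = 100.8, max(-16.8, 0) = 0, max(-67.2, 0) = 0
Node u (S = 147): V_u = 1/1.12·[0.6500·100.8000 + 0.3500·0.0000] = 58.5000
Node d (S = 63): V_d = 1/1.12·[0.6500·0.0000 + 0.3500·0.0000] = 0.0000
Node 0 (S = 105): V_0 = 1/1.12·[0.6500·58.5000 + 0.3500·0.0000] = 33.9509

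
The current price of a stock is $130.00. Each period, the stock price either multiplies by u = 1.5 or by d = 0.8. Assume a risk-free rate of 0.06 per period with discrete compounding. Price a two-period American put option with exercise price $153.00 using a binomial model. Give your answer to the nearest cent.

$29.06

Risk-neutral probability p = (1 + 0.06 − 0.8)/(1.5 − 0.8) = 0.2600/0.7000 = 0.3714
Terminal stock prices: S_uu = 292.5, S_ud = 156, S_dd = 83.2
Terminal payoffs (K − S): max(-139.5, 0) = 0, max(-3, 0) = 0, max(69.8, 0) = 69.8
Node u (S = 195): continuation = 1/1.06·[0.3714·0.0000 + 0.6286·0.0000] = 0.0000; exercise value = 0.0000 ≤ continuation, so V_u = 0.0000
Node d (S = 104): continuation = 1/1.06·[0.3714·0.0000 + 0.6286·69.8000] = 41.3908; exercise value = 49.0000 > continuation, so V_d = 49.0000 (exercise)
Node 0 (S = 130): continuation = 1/1.06·[0.3714·0.0000 + 0.6286·49.0000] = 29.0566; exercise value = 23.0000 ≤ continuation, so V_0 = 29.0566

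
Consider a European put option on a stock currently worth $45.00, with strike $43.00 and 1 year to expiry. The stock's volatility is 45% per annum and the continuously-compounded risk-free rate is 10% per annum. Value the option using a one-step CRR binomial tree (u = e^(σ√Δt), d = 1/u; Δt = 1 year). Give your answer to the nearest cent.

$6.44

CRR parameters: u = e^(σ√Δt) = e^(0.45·√1) = 1.5683, d = 1/u = 0.6376
Per-period rate: rΔt = 0.1·1 = 0.1, so R = e^0.1 = 1.1052
Risk-neutral probability p = (e^0.1 − 0.6376)/(1.5683 − 0.6376) = 0.4675/0.9307 = 0.5024
Terminal stock prices: S_u = 70.57, S_d = 28.69
Terminal payoffs (K − S): max(-27.57, 0) = 0, max(14.31, 0) = 14.31
Node 0 (S = 45): V_0 = e^(−0.1)·[0.5024·0.0000 + 0.4976·14.3067] = 6.4420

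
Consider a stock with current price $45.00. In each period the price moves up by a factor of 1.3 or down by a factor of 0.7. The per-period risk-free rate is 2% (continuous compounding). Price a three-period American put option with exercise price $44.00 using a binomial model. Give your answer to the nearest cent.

Risk-neutral probability p = (e^0.02 − 0.7)/(1.3 − 0.7) = 0.3202/0.6000 = 0.5337
Terminal stock prices: S_uuu = 98.87, S_uud = 53.24, S_udd = 28.66, S_ddd = 15.43
Terminal payoffs (K − S): max(-54.87, 0) = 0, max(-9.235, 0) = 0, max(15.34, 0) = 15.34, max(28.57, 0) = 28.57
Node uu (S = 76.05): continuation = e^(−0.02)·[0.5337·0.0000 + 0.4663·0.0000] = 0.0000; exercise value = 0.0000 ≤ continuation, so V_uu = 0.0000
Node ud (S = 40.95): continuation = e^(−0.02)·[0.5337·0.0000 + 0.4663·15.3350] = 7.0096; exercise value = 3.0500 ≤ continuation, so V_ud = 7.0096
Node dd (S = 22.05): continuation = e^(−0.02)·[0.5337·15.3350 + 0.4663·28.5650] = 21.0787; exercise value = 21.9500 > continuation, so V_dd = 21.9500 (exercise)
Node u (S = 58.5): continuation = e^(−0.02)·[0.5337·0.0000 + 0.4663·7.0096] = 3.2041; exercise value = 0.0000 ≤ continuation, so V_u = 3.2041
Node d (S = 31.5): continuation = e^(−0.02)·[0.5337·7.0096 + 0.4663·21.9500] = 13.7000; exercise value = 12.5000 ≤ continuation, so V_d = 13.7000
Node 0 (S = 45): continuation = e^(−0.02)·[0.5337·3.2041 + 0.4663·13.7000] = 7.9383; exercise value = 0.0000 ≤ continuation, so V_0 = 7.9383

$7.94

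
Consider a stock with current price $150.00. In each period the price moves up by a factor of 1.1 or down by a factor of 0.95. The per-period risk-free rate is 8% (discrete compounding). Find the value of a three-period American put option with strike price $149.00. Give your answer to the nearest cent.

Risk-neutral probability p = (1 + 0.08 − 0.95)/(1.1 − 0.95) = 0.1300/0.1500 = 0.8667
Terminal stock prices: S_uuu = 199.7, S_uud = 172.4, S_udd = 148.9, S_ddd = 128.6
Terminal payoffs (K − S): max(-50.65, 0) = 0, max(-23.43, 0) = 0, max(0.0875, 0) = 0.0875, max(20.39, 0) = 20.39
Node uu (S = 181.5): continuation = 1/1.08·[0.8667·0.0000 + 0.1333·0.0000] = 0.0000; exercise value = 0.0000 ≤ continuation, so V_uu = 0.0000
Node ud (S = 156.8): continuation = 1/1.08·[0.8667·0.0000 + 0.1333·0.0875] = 0.0108; exercise value = 0.0000 ≤ continuation, so V_ud = 0.0108
Node dd (S = 135.4): continuation = 1/1.08·[0.8667·0.0875 + 0.1333·20.3938] = 2.5880; exercise value = 13.6250 > continuation, so V_dd = 13.6250 (exercise)
Node u (S = 165): continuation = 1/1.08·[0.8667·0.0000 + 0.1333·0.0108] = 0.0013; exercise value = 0.0000 ≤ continuation, so V_u = 0.0013
Node d (S = 142.5): continuation = 1/1.08·[0.8667·0.0108 + 0.1333·13.6250] = 1.6908; exercise value = 6.5000 > continuation, so V_d = 6.5000 (exercise)
Node 0 (S = 150): continuation = 1/1.08·[0.8667·0.0013 + 0.1333·6.5000] = 0.8035; exercise value = 0.0000 ≤ continuation, so V_0 = 0.8035

$0.80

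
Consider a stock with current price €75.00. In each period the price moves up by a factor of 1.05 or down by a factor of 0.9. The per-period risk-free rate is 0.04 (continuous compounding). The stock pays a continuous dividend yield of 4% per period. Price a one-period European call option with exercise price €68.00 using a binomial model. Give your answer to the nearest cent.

Per-period risk-free factor R = e^0.04 = 1.0408; dividend-adjusted growth = e^(0.04−0.04) = 1.0000.
Risk-neutral probability p = (1.0000 − 0.9)/(1.05 − 0.9) = 0.1000/0.1500 = 0.6667
Terminal stock prices: S_u = 78.75, S_d = 67.5
Terminal payoffs (S − K): max(10.75, 0) = 10.75, max(-0.5, 0) = 0
Node 0 (S = 75): V_0 = e^(−0.04)·[0.6667·10.7500 + 0.3333·0.0000] = 6.8857

€6.89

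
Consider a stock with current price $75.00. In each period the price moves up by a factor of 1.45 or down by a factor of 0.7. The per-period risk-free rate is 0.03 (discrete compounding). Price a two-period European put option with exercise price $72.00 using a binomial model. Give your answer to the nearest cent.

Risk-neutral probability p = (1 + 0.03 − 0.7)/(1.45 − 0.7) = 0.3300/0.7500 = 0.4400
Terminal stock prices: S_uu = 157.7, S_ud = 76.12, S_dd = 36.75
Terminal payoffs (K − S): max(-85.69, 0) = 0, max(-4.125, 0) = 0, max(35.25, 0) = 35.25
Node u (S = 108.8): V_u = 1/1.03·[0.4400·0.0000 + 0.5600·0.0000] = 0.0000
Node d (S = 52.5): V_d = 1/1.03·[0.4400·0.0000 + 0.5600·35.2500] = 19.1650
Node 0 (S = 75): V_0 = 1/1.03·[0.4400·0.0000 + 0.5600·19.1650] = 10.4198

$10.42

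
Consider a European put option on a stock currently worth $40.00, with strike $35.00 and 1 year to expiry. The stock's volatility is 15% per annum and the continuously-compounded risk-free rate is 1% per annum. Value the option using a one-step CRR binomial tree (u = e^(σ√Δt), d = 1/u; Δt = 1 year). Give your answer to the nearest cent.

CRR parameters: u = e^(σ√Δt) = e^(0.15·√1) = 1.1618, d = 1/u = 0.8607
Per-period rate: rΔt = 0.01·1 = 0.01, so R = e^0.01 = 1.0101
Risk-neutral probability p = (e^0.01 − 0.8607)/(1.1618 − 0.8607) = 0.1493/0.3011 = 0.4959
Terminal stock prices: S_u = 46.47, S_d = 34.43
Terminal payoffs (K − S): max(-11.47, 0) = 0, max(0.5717, 0) = 0.5717
Node 0 (S = 40): V_0 = e^(−0.01)·[0.4959·0.0000 + 0.5041·0.5717] = 0.2853

$0.29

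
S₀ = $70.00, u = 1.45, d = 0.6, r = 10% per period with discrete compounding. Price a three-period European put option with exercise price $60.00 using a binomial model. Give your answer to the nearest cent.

$7.63

Risk-neutral probability p = (1 + 0.1 − 0.6)/(1.45 − 0.6) = 0.5000/0.8500 = 0.5882
Terminal stock prices: S_uuu = 213.4, S_uud = 88.31, S_udd = 36.54, S_ddd = 15.12
Terminal payoffs (K − S): max(-153.4, 0) = 0, max(-28.31, 0) = 0, max(23.46, 0) = 23.46, max(44.88, 0) = 44.88
Node uu (S = 147.2): V_uu = 1/1.1·[0.5882·0.0000 + 0.4118·0.0000] = 0.0000
Node ud (S = 60.9): V_ud = 1/1.1·[0.5882·0.0000 + 0.4118·23.4600] = 8.7818
Node dd (S = 25.2): V_dd = 1/1.1·[0.5882·23.4600 + 0.4118·44.8800] = 29.3455
Node u (S = 101.5): V_u = 1/1.1·[0.5882·0.0000 + 0.4118·8.7818] = 3.2873
Node d (S = 42): V_d = 1/1.1·[0.5882·8.7818 + 0.4118·29.3455] = 15.6811
Node 0 (S = 70): V_0 = 1/1.1·[0.5882·3.2873 + 0.4118·15.6811] = 7.6278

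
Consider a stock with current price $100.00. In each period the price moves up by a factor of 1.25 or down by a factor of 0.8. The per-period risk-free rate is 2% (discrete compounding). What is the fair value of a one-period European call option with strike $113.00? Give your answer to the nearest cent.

Risk-neutral probability p = (1 + 0.02 − 0.8)/(1.25 − 0.8) = 0.2200/0.4500 = 0.4889
Terminal stock prices: S_u = 125, S_d = 80
Terminal payoffs (S − K): max(12, 0) = 12, max(-33, 0) = 0
Node 0 (S = 100): V_0 = 1/1.02·[0.4889·12.0000 + 0.5111·0.0000] = 5.7516

$5.75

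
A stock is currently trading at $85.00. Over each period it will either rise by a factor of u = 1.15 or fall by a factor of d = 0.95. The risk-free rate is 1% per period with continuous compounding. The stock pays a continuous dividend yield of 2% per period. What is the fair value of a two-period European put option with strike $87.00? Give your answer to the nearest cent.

$6.45

Per-period risk-free factor R = e^0.01 = 1.0101; dividend-adjusted growth = e^(0.01−0.02) = 0.9900.
Risk-neutral probability p = (0.9900 − 0.95)/(1.15 − 0.95) = 0.0400/0.2000 = 0.2002
Terminal stock prices: S_uu = 112.4, S_ud = 92.86, S_dd = 76.71
Terminal payoffs (K − S): max(-25.41, 0) = 0, max(-5.862, 0) = 0, max(10.29, 0) = 10.29
Node u (S = 97.75): V_u = e^(−0.01)·[0.2002·0.0000 + 0.7998·0.0000] = 0.0000
Node d (S = 80.75): V_d = e^(−0.01)·[0.2002·0.0000 + 0.7998·10.2875] = 8.1456
Node 0 (S = 85): V_0 = e^(−0.01)·[0.2002·0.0000 + 0.7998·8.1456] = 6.4496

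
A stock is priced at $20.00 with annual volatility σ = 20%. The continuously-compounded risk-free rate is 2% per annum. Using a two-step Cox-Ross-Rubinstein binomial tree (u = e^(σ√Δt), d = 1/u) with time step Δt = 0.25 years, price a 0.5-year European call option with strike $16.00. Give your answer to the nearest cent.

$4.16

CRR parameters: u = e^(σ√Δt) = e^(0.2·√0.25) = 1.1052, d = 1/u = 0.9048
Per-period rate: rΔt = 0.02·0.25 = 0.005, so R = e^0.005 = 1.0050
Risk-neutral probability p = (e^0.005 − 0.9048)/(1.1052 − 0.9048) = 0.1002/0.2003 = 0.5000
Terminal stock prices: S_uu = 24.43, S_ud = 20, S_dd = 16.37
Terminal payoffs (S − K): max(8.428, 0) = 8.428, max(4, 0) = 4, max(0.3746, 0) = 0.3746
Node u (S = 22.1): V_u = e^(−0.005)·[0.5000·8.4281 + 0.5000·4.0000] = 6.1832
Node d (S = 18.1): V_d = e^(−0.005)·[0.5000·4.0000 + 0.5000·0.3746] = 2.1765
Node 0 (S = 20): V_0 = e^(−0.005)·[0.5000·6.1832 + 0.5000·2.1765] = 4.1592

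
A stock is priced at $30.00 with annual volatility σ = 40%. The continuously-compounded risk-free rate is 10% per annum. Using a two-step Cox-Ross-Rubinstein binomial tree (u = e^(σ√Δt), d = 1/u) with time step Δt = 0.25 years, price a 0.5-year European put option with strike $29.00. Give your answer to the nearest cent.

CRR parameters: u = e^(σ√Δt) = e^(0.4·√0.25) = 1.2214, d = 1/u = 0.8187
Per-period rate: rΔt = 0.1·0.25 = 0.025, so R = e^0.025 = 1.0253
Risk-neutral probability p = (e^0.025 − 0.8187)/(1.2214 − 0.8187) = 0.2066/0.4027 = 0.5130
Terminal stock prices: S_uu = 44.75, S_ud = 30, S_dd = 20.11
Terminal payoffs (K − S): max(-15.75, 0) = 0, max(-1, 0) = 0, max(8.89, 0) = 8.89
Node u (S = 36.64): V_u = e^(−0.025)·[0.5130·0.0000 + 0.4870·0.0000] = 0.0000
Node d (S = 24.56): V_d = e^(−0.025)·[0.5130·0.0000 + 0.4870·8.8904] = 4.2224
Node 0 (S = 30): V_0 = e^(−0.025)·[0.5130·0.0000 + 0.4870·4.2224] = 2.0054

$2.01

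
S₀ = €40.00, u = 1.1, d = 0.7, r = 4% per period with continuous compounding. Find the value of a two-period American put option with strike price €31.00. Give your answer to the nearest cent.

€0.45

Risk-neutral probability p = (e^0.04 − 0.7)/(1.1 − 0.7) = 0.3408/0.4000 = 0.8520
Terminal stock prices: S_uu = 48.4, S_ud = 30.8, S_dd = 19.6
Terminal payoffs (K − S): max(-17.4, 0) = 0, max(0.2, 0) = 0.2, max(11.4, 0) = 11.4
Node u (S = 44): continuation = e^(−0.04)·[0.8520·0.0000 + 0.1480·0.2000] = 0.0284; exercise value = 0.0000 ≤ continuation, so V_u = 0.0284
Node d (S = 28): continuation = e^(−0.04)·[0.8520·0.2000 + 0.1480·11.4000] = 1.7845; exercise value = 3.0000 > continuation, so V_d = 3.0000 (exercise)
Node 0 (S = 40): continuation = e^(−0.04)·[0.8520·0.0284 + 0.1480·3.0000] = 0.4498; exercise value = 0.0000 ≤ continuation, so V_0 = 0.4498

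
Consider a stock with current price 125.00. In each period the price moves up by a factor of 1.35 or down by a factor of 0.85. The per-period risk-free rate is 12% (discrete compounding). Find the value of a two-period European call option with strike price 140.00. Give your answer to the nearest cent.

21.77

Risk-neutral probability p = (1 + 0.12 − 0.85)/(1.35 − 0.85) = 0.2700/0.5000 = 0.5400
Terminal stock prices: S_uu = 227.8, S_ud = 143.4, S_dd = 90.31
Terminal payoffs (S − K): max(87.81, 0) = 87.81, max(3.438, 0) = 3.438, max(-49.69, 0) = 0
Node u (S = 168.8): V_u = 1/1.12·[0.5400·87.8125 + 0.4600·3.4375] = 43.7500
Node d (S = 106.2): V_d = 1/1.12·[0.5400·3.4375 + 0.4600·0.0000] = 1.6574
Node 0 (S = 125): V_0 = 1/1.12·[0.5400·43.7500 + 0.4600·1.6574] = 21.7745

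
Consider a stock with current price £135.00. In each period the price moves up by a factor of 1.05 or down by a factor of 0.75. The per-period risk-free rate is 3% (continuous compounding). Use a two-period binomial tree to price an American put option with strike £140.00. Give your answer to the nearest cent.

Risk-neutral probability p = (e^0.03 − 0.75)/(1.05 − 0.75) = 0.2805/0.3000 = 0.9348
Terminal stock prices: S_uu = 148.8, S_ud = 106.3, S_dd = 75.94
Terminal payoffs (K − S): max(-8.838, 0) = 0, max(33.69, 0) = 33.69, max(64.06, 0) = 64.06
Node u (S = 141.8): continuation = e^(−0.03)·[0.9348·0.0000 + 0.0652·33.6875] = 2.1299; exercise value = 0.0000 ≤ continuation, so V_u = 2.1299
Node d (S = 101.2): continuation = e^(−0.03)·[0.9348·33.6875 + 0.0652·64.0625] = 34.6124; exercise value = 38.7500 > continuation, so V_d = 38.7500 (exercise)
Node 0 (S = 135): continuation = e^(−0.03)·[0.9348·2.1299 + 0.0652·38.7500] = 4.3823; exercise value = 5.0000 > continuation, so V_0 = 5.0000 (exercise)

£5.00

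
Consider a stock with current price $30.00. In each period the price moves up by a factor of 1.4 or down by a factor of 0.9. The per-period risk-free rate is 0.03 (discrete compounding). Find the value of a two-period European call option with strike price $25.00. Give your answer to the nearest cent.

$6.80

Risk-neutral probability p = (1 + 0.03 − 0.9)/(1.4 − 0.9) = 0.1300/0.5000 = 0.2600
Terminal stock prices: S_uu = 58.8, S_ud = 37.8, S_dd = 24.3
Terminal payoffs (S − K): max(33.8, 0) = 33.8, max(12.8, 0) = 12.8, max(-0.7, 0) = 0
Node u (S = 42): V_u = 1/1.03·[0.2600·33.8000 + 0.7400·12.8000] = 17.7282
Node d (S = 27): V_d = 1/1.03·[0.2600·12.8000 + 0.7400·0.0000] = 3.2311
Node 0 (S = 30): V_0 = 1/1.03·[0.2600·17.7282 + 0.7400·3.2311] = 6.7964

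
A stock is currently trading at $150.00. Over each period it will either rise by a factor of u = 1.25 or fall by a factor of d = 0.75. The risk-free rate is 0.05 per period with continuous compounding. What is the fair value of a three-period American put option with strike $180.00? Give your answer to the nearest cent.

$34.58

Risk-neutral probability p = (e^0.05 − 0.75)/(1.25 − 0.75) = 0.3013/0.5000 = 0.6025
Terminal stock prices: S_uuu = 293, S_uud = 175.8, S_udd = 105.5, S_ddd = 63.28
Terminal payoffs (K − S): max(-113, 0) = 0, max(4.219, 0) = 4.219, max(74.53, 0) = 74.53, max(116.7, 0) = 116.7
Node uu (S = 234.4): continuation = e^(−0.05)·[0.6025·0.0000 + 0.3975·4.2188] = 1.5950; exercise value = 0.0000 ≤ continuation, so V_uu = 1.5950
Node ud (S = 140.6): continuation = e^(−0.05)·[0.6025·4.2188 + 0.3975·74.5312] = 30.5963; exercise value = 39.3750 > continuation, so V_ud = 39.3750 (exercise)
Node dd (S = 84.38): continuation = e^(−0.05)·[0.6025·74.5312 + 0.3975·116.7188] = 86.8463; exercise value = 95.6250 > continuation, so V_dd = 95.6250 (exercise)
Node u (S = 187.5): continuation = e^(−0.05)·[0.6025·1.5950 + 0.3975·39.3750] = 15.8008; exercise value = 0.0000 ≤ continuation, so V_u = 15.8008
Node d (S = 112.5): continuation = e^(−0.05)·[0.6025·39.3750 + 0.3975·95.6250] = 58.7213; exercise value = 67.5000 > continuation, so V_d = 67.5000 (exercise)
Node 0 (S = 150): continuation = e^(−0.05)·[0.6025·15.8008 + 0.3975·67.5000] = 34.5763; exercise value = 30.0000 ≤ continuation, so V_0 = 34.5763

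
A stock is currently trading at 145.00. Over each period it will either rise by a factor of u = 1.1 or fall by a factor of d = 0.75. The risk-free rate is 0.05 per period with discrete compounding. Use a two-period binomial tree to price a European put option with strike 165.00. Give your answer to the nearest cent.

11.62

Risk-neutral probability p = (1 + 0.05 − 0.75)/(1.1 − 0.75) = 0.3000/0.3500 = 0.8571
Terminal stock prices: S_uu = 175.5, S_ud = 119.6, S_dd = 81.56
Terminal payoffs (K − S): max(-10.45, 0) = 0, max(45.38, 0) = 45.38, max(83.44, 0) = 83.44
Node u (S = 159.5): V_u = 1/1.05·[0.8571·0.0000 + 0.1429·45.3750] = 6.1735
Node d (S = 108.8): V_d = 1/1.05·[0.8571·45.3750 + 0.1429·83.4375] = 48.3929
Node 0 (S = 145): V_0 = 1/1.05·[0.8571·6.1735 + 0.1429·48.3929] = 11.6236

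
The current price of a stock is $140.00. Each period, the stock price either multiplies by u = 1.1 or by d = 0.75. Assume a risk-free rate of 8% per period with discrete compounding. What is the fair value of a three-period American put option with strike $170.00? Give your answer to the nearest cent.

$30.00

Risk-neutral probability p = (1 + 0.08 − 0.75)/(1.1 − 0.75) = 0.3300/0.3500 = 0.9429
Terminal stock prices: S_uuu = 186.3, S_uud = 127.1, S_udd = 86.62, S_ddd = 59.06
Terminal payoffs (K − S): max(-16.34, 0) = 0, max(42.95, 0) = 42.95, max(83.38, 0) = 83.38, max(110.9, 0) = 110.9
Node uu (S = 169.4): continuation = 1/1.08·[0.9429·0.0000 + 0.0571·42.9500] = 2.2725; exercise value = 0.6000 ≤ continuation, so V_uu = 2.2725
Node ud (S = 115.5): continuation = 1/1.08·[0.9429·42.9500 + 0.0571·83.3750] = 41.9074; exercise value = 54.5000 > continuation, so V_ud = 54.5000 (exercise)
Node dd (S = 78.75): continuation = 1/1.08·[0.9429·83.3750 + 0.0571·110.9375] = 78.6574; exercise value = 91.2500 > continuation, so V_dd = 91.2500 (exercise)
Node u (S = 154): continuation = 1/1.08·[0.9429·2.2725 + 0.0571·54.5000] = 4.8675; exercise value = 16.0000 > continuation, so V_u = 16.0000 (exercise)
Node d (S = 105): continuation = 1/1.08·[0.9429·54.5000 + 0.0571·91.2500] = 52.4074; exercise value = 65.0000 > continuation, so V_d = 65.0000 (exercise)
Node 0 (S = 140): continuation = 1/1.08·[0.9429·16.0000 + 0.0571·65.0000] = 17.4074; exercise value = 30.0000 > continuation, so V_0 = 30.0000 (exercise)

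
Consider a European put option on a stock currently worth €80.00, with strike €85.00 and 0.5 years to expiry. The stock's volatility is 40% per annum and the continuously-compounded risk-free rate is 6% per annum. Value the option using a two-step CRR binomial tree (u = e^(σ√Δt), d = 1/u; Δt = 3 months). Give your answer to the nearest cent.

CRR parameters: u = e^(σ√Δt) = e^(0.4·√0.25) = 1.2214, d = 1/u = 0.8187
Per-period rate: rΔt = 0.06·0.25 = 0.015, so R = e^0.015 = 1.0151
Risk-neutral probability p = (e^0.015 − 0.8187)/(1.2214 − 0.8187) = 0.1964/0.4027 = 0.4877
Terminal stock prices: S_uu = 119.3, S_ud = 80, S_dd = 53.63
Terminal payoffs (K − S): max(-34.35, 0) = 0, max(5, 0) = 5, max(31.37, 0) = 31.37
Node u (S = 97.71): V_u = e^(−0.015)·[0.4877·0.0000 + 0.5123·5.0000] = 2.5234
Node d (S = 65.5): V_d = e^(−0.015)·[0.4877·5.0000 + 0.5123·31.3744] = 18.2361
Node 0 (S = 80): V_0 = e^(−0.015)·[0.4877·2.5234 + 0.5123·18.2361] = 10.4156

€10.42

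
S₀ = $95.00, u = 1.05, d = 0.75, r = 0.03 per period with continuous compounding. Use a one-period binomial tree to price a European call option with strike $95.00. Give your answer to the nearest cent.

Risk-neutral probability p = (e^0.03 − 0.75)/(1.05 − 0.75) = 0.2805/0.3000 = 0.9348
Terminal stock prices: S_u = 99.75, S_d = 71.25
Terminal payoffs (S − K): max(4.75, 0) = 4.75, max(-23.75, 0) = 0
Node 0 (S = 95): V_0 = e^(−0.03)·[0.9348·4.7500 + 0.0652·0.0000] = 4.3093

$4.31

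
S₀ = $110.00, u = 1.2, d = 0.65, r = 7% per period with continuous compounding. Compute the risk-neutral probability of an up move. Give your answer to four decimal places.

p = 0.7682

Risk-neutral probability p = (e^0.07 − 0.65)/(1.2 − 0.65) = 0.4225/0.5500 = 0.7682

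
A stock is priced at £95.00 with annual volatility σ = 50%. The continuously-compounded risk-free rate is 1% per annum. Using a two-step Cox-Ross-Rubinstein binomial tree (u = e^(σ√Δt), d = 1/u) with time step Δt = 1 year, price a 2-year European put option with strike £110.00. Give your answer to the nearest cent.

CRR parameters: u = e^(σ√Δt) = e^(0.5·√1) = 1.6487, d = 1/u = 0.6065
Per-period rate: rΔt = 0.01·1 = 0.01, so R = e^0.01 = 1.0101
Risk-neutral probability p = (e^0.01 − 0.6065)/(1.6487 − 0.6065) = 0.4035/1.0422 = 0.3872
Terminal stock prices: S_uu = 258.2, S_ud = 95, S_dd = 34.95
Terminal payoffs (K − S): max(-148.2, 0) = 0, max(15, 0) = 15, max(75.05, 0) = 75.05
Node u (S = 156.6): V_u = e^(−0.01)·[0.3872·0.0000 + 0.6128·15.0000] = 9.1008
Node d (S = 57.62): V_d = e^(−0.01)·[0.3872·15.0000 + 0.6128·75.0515] = 51.2851
Node 0 (S = 95): V_0 = e^(−0.01)·[0.3872·9.1008 + 0.6128·51.2851] = 34.6042

£34.60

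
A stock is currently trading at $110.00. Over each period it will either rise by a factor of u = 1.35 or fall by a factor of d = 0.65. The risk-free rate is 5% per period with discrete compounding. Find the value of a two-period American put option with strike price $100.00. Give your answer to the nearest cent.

Risk-neutral probability p = (1 + 0.05 − 0.65)/(1.35 − 0.65) = 0.4000/0.7000 = 0.5714
Terminal stock prices: S_uu = 200.5, S_ud = 96.53, S_dd = 46.48
Terminal payoffs (K − S): max(-100.5, 0) = 0, max(3.475, 0) = 3.475, max(53.52, 0) = 53.52
Node u (S = 148.5): continuation = 1/1.05·[0.5714·0.0000 + 0.4286·3.4750] = 1.4184; exercise value = 0.0000 ≤ continuation, so V_u = 1.4184
Node d (S = 71.5): continuation = 1/1.05·[0.5714·3.4750 + 0.4286·53.5250] = 23.7381; exercise value = 28.5000 > continuation, so V_d = 28.5000 (exercise)
Node 0 (S = 110): continuation = 1/1.05·[0.5714·1.4184 + 0.4286·28.5000] = 12.4046; exercise value = 0.0000 ≤ continuation, so V_0 = 12.4046

$12.40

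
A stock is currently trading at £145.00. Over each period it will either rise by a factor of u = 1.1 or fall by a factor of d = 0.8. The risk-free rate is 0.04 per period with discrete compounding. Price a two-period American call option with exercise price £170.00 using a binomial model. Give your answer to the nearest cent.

Risk-neutral probability p = (1 + 0.04 − 0.8)/(1.1 − 0.8) = 0.2400/0.3000 = 0.8000
Terminal stock prices: S_uu = 175.5, S_ud = 127.6, S_dd = 92.8
Terminal payoffs (S − K): max(5.45, 0) = 5.45, max(-42.4, 0) = 0, max(-77.2, 0) = 0
Node u (S = 159.5): continuation = 1/1.04·[0.8000·5.4500 + 0.2000·0.0000] = 4.1923; exercise value = 0.0000 ≤ continuation, so V_u = 4.1923
Node d (S = 116): continuation = 1/1.04·[0.8000·0.0000 + 0.2000·0.0000] = 0.0000; exercise value = 0.0000 ≤ continuation, so V_d = 0.0000
Node 0 (S = 145): continuation = 1/1.04·[0.8000·4.1923 + 0.2000·0.0000] = 3.2249; exercise value = 0.0000 ≤ continuation, so V_0 = 3.2249

£3.22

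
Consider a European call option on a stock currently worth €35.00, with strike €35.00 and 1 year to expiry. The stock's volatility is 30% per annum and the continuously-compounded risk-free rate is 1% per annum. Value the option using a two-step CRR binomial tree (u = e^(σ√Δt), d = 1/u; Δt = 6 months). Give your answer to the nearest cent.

€3.86

CRR parameters: u = e^(σ√Δt) = e^(0.3·√0.5) = 1.2363, d = 1/u = 0.8089
Per-period rate: rΔt = 0.01·0.5 = 0.005, so R = e^0.005 = 1.0050
Risk-neutral probability p = (e^0.005 − 0.8089)/(1.2363 − 0.8089) = 0.1962/0.4275 = 0.4589
Terminal stock prices: S_uu = 53.5, S_ud = 35, S_dd = 22.9
Terminal payoffs (S − K): max(18.5, 0) = 18.5, max(0, 0) = 0, max(-12.1, 0) = 0
Node u (S = 43.27): V_u = e^(−0.005)·[0.4589·18.4963 + 0.5411·0.0000] = 8.4455
Node d (S = 28.31): V_d = e^(−0.005)·[0.4589·0.0000 + 0.5411·0.0000] = 0.0000
Node 0 (S = 35): V_0 = e^(−0.005)·[0.4589·8.4455 + 0.5411·0.0000] = 3.8562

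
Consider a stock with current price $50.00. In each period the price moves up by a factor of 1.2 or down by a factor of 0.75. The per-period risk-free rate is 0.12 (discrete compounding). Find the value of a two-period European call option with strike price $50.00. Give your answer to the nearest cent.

Risk-neutral probability p = (1 + 0.12 − 0.75)/(1.2 − 0.75) = 0.3700/0.4500 = 0.8222
Terminal stock prices: S_uu = 72, S_ud = 45, S_dd = 28.12
Terminal payoffs (S − K): max(22, 0) = 22, max(-5, 0) = 0, max(-21.88, 0) = 0
Node u (S = 60): V_u = 1/1.12·[0.8222·22.0000 + 0.1778·0.0000] = 16.1508
Node d (S = 37.5): V_d = 1/1.12·[0.8222·0.0000 + 0.1778·0.0000] = 0.0000
Node 0 (S = 50): V_0 = 1/1.12·[0.8222·16.1508 + 0.1778·0.0000] = 11.8567

$11.86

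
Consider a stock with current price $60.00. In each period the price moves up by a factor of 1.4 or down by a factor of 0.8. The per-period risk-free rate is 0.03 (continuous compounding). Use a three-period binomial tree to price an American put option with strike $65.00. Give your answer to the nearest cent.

Risk-neutral probability p = (e^0.03 − 0.8)/(1.4 − 0.8) = 0.2305/0.6000 = 0.3841
Terminal stock prices: S_uuu = 164.6, S_uud = 94.08, S_udd = 53.76, S_ddd = 30.72
Terminal payoffs (K − S): max(-99.64, 0) = 0, max(-29.08, 0) = 0, max(11.24, 0) = 11.24, max(34.28, 0) = 34.28
Node uu (S = 117.6): continuation = e^(−0.03)·[0.3841·0.0000 + 0.6159·0.0000] = 0.0000; exercise value = 0.0000 ≤ continuation, so V_uu = 0.0000
Node ud (S = 67.2): continuation = e^(−0.03)·[0.3841·0.0000 + 0.6159·11.2400] = 6.7182; exercise value = 0.0000 ≤ continuation, so V_ud = 6.7182
Node dd (S = 38.4): continuation = e^(−0.03)·[0.3841·11.2400 + 0.6159·34.2800] = 24.6790; exercise value = 26.6000 > continuation, so V_dd = 26.6000 (exercise)
Node u (S = 84): continuation = e^(−0.03)·[0.3841·0.0000 + 0.6159·6.7182] = 4.0155; exercise value = 0.0000 ≤ continuation, so V_u = 4.0155
Node d (S = 48): continuation = e^(−0.03)·[0.3841·6.7182 + 0.6159·26.6000] = 18.4031; exercise value = 17.0000 ≤ continuation, so V_d = 18.4031
Node 0 (S = 60): continuation = e^(−0.03)·[0.3841·4.0155 + 0.6159·18.4031] = 12.4964; exercise value = 5.0000 ≤ continuation, so V_0 = 12.4964

$12.50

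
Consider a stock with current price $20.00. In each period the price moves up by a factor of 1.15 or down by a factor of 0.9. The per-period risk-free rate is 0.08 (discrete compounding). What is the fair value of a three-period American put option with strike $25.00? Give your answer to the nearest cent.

$5.00

Risk-neutral probability p = (1 + 0.08 − 0.9)/(1.15 − 0.9) = 0.1800/0.2500 = 0.7200
Terminal stock prices: S_uuu = 30.42, S_uud = 23.8, S_udd = 18.63, S_ddd = 14.58
Terminal payoffs (K − S): max(-5.417, 0) = 0, max(1.195, 0) = 1.195, max(6.37, 0) = 6.37, max(10.42, 0) = 10.42
Node uu (S = 26.45): continuation = 1/1.08·[0.7200·0.0000 + 0.2800·1.1950] = 0.3098; exercise value = 0.0000 ≤ continuation, so V_uu = 0.3098
Node ud (S = 20.7): continuation = 1/1.08·[0.7200·1.1950 + 0.2800·6.3700] = 2.4481; exercise value = 4.3000 > continuation, so V_ud = 4.3000 (exercise)
Node dd (S = 16.2): continuation = 1/1.08·[0.7200·6.3700 + 0.2800·10.4200] = 6.9481; exercise value = 8.8000 > continuation, so V_dd = 8.8000 (exercise)
Node u (S = 23): continuation = 1/1.08·[0.7200·0.3098 + 0.2800·4.3000] = 1.3214; exercise value = 2.0000 > continuation, so V_u = 2.0000 (exercise)
Node d (S = 18): continuation = 1/1.08·[0.7200·4.3000 + 0.2800·8.8000] = 5.1481; exercise value = 7.0000 > continuation, so V_d = 7.0000 (exercise)
Node 0 (S = 20): continuation = 1/1.08·[0.7200·2.0000 + 0.2800·7.0000] = 3.1481; exercise value = 5.0000 > continuation, so V_0 = 5.0000 (exercise)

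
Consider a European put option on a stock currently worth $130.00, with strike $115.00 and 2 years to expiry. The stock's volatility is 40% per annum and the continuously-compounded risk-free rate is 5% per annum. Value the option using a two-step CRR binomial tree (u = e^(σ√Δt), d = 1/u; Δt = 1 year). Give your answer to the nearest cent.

$14.73

CRR parameters: u = e^(σ√Δt) = e^(0.4·√1) = 1.4918, d = 1/u = 0.6703
Per-period rate: rΔt = 0.05·1 = 0.05, so R = e^0.05 = 1.0513
Risk-neutral probability p = (e^0.05 − 0.6703)/(1.4918 − 0.6703) = 0.3810/0.8215 = 0.4637
Terminal stock prices: S_uu = 289.3, S_ud = 130, S_dd = 58.41
Terminal payoffs (K − S): max(-174.3, 0) = 0, max(-15, 0) = 0, max(56.59, 0) = 56.59
Node u (S = 193.9): V_u = e^(−0.05)·[0.4637·0.0000 + 0.5363·0.0000] = 0.0000
Node d (S = 87.14): V_d = e^(−0.05)·[0.4637·0.0000 + 0.5363·56.5872] = 28.8664
Node 0 (S = 130): V_0 = e^(−0.05)·[0.4637·0.0000 + 0.5363·28.8664] = 14.7254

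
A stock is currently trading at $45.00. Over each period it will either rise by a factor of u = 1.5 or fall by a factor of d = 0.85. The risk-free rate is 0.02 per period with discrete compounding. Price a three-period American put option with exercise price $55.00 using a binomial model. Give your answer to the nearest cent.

Risk-neutral probability p = (1 + 0.02 − 0.85)/(1.5 − 0.85) = 0.1700/0.6500 = 0.2615
Terminal stock prices: S_uuu = 151.9, S_uud = 86.06, S_udd = 48.77, S_ddd = 27.64
Terminal payoffs (K − S): max(-96.88, 0) = 0, max(-31.06, 0) = 0, max(6.231, 0) = 6.231, max(27.36, 0) = 27.36
Node uu (S = 101.2): continuation = 1/1.02·[0.2615·0.0000 + 0.7385·0.0000] = 0.0000; exercise value = 0.0000 ≤ continuation, so V_uu = 0.0000
Node ud (S = 57.38): continuation = 1/1.02·[0.2615·0.0000 + 0.7385·6.2313] = 4.5113; exercise value = 0.0000 ≤ continuation, so V_ud = 4.5113
Node dd (S = 32.51): continuation = 1/1.02·[0.2615·6.2313 + 0.7385·27.3644] = 21.4091; exercise value = 22.4875 > continuation, so V_dd = 22.4875 (exercise)
Node u (S = 67.5): continuation = 1/1.02·[0.2615·0.0000 + 0.7385·4.5113] = 3.2661; exercise value = 0.0000 ≤ continuation, so V_u = 3.2661
Node d (S = 38.25): continuation = 1/1.02·[0.2615·4.5113 + 0.7385·22.4875] = 17.4373; exercise value = 16.7500 ≤ continuation, so V_d = 17.4373
Node 0 (S = 45): continuation = 1/1.02·[0.2615·3.2661 + 0.7385·17.4373] = 13.4617; exercise value = 10.0000 ≤ continuation, so V_0 = 13.4617

$13.46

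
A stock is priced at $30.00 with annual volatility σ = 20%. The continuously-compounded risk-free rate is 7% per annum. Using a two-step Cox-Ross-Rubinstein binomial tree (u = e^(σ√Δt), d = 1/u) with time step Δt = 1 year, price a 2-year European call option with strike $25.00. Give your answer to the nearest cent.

CRR parameters: u = e^(σ√Δt) = e^(0.2·√1) = 1.2214, d = 1/u = 0.8187
Per-period rate: rΔt = 0.07·1 = 0.07, so R = e^0.07 = 1.0725
Risk-neutral probability p = (e^0.07 − 0.8187)/(1.2214 − 0.8187) = 0.2538/0.4027 = 0.6302
Terminal stock prices: S_uu = 44.75, S_ud = 30, S_dd = 20.11
Terminal payoffs (S − K): max(19.75, 0) = 19.75, max(5, 0) = 5, max(-4.89, 0) = 0
Node u (S = 36.64): V_u = e^(−0.07)·[0.6302·19.7547 + 0.3698·5.0000] = 13.3322
Node d (S = 24.56): V_d = e^(−0.07)·[0.6302·5.0000 + 0.3698·0.0000] = 2.9381
Node 0 (S = 30): V_0 = e^(−0.07)·[0.6302·13.3322 + 0.3698·2.9381] = 8.8473

$8.85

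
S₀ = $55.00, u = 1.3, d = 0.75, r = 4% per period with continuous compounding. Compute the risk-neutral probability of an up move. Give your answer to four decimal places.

Risk-neutral probability p = (e^0.04 − 0.75)/(1.3 − 0.75) = 0.2908/0.5500 = 0.5287

p = 0.5287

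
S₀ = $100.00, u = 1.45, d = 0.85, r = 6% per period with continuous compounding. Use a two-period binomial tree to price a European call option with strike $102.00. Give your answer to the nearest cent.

$20.58

Risk-neutral probability p = (e^0.06 − 0.85)/(1.45 − 0.85) = 0.2118/0.6000 = 0.3531
Terminal stock prices: S_uu = 210.2, S_ud = 123.2, S_dd = 72.25
Terminal payoffs (S − K): max(108.2, 0) = 108.2, max(21.25, 0) = 21.25, max(-29.75, 0) = 0
Node u (S = 145): V_u = e^(−0.06)·[0.3531·108.2500 + 0.6469·21.2500] = 48.9400
Node d (S = 85): V_d = e^(−0.06)·[0.3531·21.2500 + 0.6469·0.0000] = 7.0656
Node 0 (S = 100): V_0 = e^(−0.06)·[0.3531·48.9400 + 0.6469·7.0656] = 20.5774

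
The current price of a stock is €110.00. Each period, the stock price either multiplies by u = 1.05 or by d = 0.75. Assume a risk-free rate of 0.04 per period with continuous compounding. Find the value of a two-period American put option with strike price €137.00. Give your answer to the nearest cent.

€27.00

Risk-neutral probability p = (e^0.04 − 0.75)/(1.05 − 0.75) = 0.2908/0.3000 = 0.9694
Terminal stock prices: S_uu = 121.3, S_ud = 86.62, S_dd = 61.88
Terminal payoffs (K − S): max(15.72, 0) = 15.72, max(50.38, 0) = 50.38, max(75.12, 0) = 75.12
Node u (S = 115.5): continuation = e^(−0.04)·[0.9694·15.7250 + 0.0306·50.3750] = 16.1282; exercise value = 21.5000 > continuation, so V_u = 21.5000 (exercise)
Node d (S = 82.5): continuation = e^(−0.04)·[0.9694·50.3750 + 0.0306·75.1250] = 49.1282; exercise value = 54.5000 > continuation, so V_d = 54.5000 (exercise)
Node 0 (S = 110): continuation = e^(−0.04)·[0.9694·21.5000 + 0.0306·54.5000] = 21.6282; exercise value = 27.0000 > continuation, so V_0 = 27.0000 (exercise)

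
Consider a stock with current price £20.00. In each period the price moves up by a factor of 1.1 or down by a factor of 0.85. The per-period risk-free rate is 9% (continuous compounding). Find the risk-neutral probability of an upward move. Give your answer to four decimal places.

Risk-neutral probability p = (e^0.09 − 0.85)/(1.1 − 0.85) = 0.2442/0.2500 = 0.9767

p = 0.9767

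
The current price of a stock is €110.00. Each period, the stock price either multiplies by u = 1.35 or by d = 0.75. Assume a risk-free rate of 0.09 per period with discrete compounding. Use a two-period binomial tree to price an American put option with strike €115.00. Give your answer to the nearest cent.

€13.67

Risk-neutral probability p = (1 + 0.09 − 0.75)/(1.35 − 0.75) = 0.3400/0.6000 = 0.5667
Terminal stock prices: S_uu = 200.5, S_ud = 111.4, S_dd = 61.88
Terminal payoffs (K − S): max(-85.48, 0) = 0, max(3.625, 0) = 3.625, max(53.12, 0) = 53.12
Node u (S = 148.5): continuation = 1/1.09·[0.5667·0.0000 + 0.4333·3.6250] = 1.4411; exercise value = 0.0000 ≤ continuation, so V_u = 1.4411
Node d (S = 82.5): continuation = 1/1.09·[0.5667·3.6250 + 0.4333·53.1250] = 23.0046; exercise value = 32.5000 > continuation, so V_d = 32.5000 (exercise)
Node 0 (S = 110): continuation = 1/1.09·[0.5667·1.4411 + 0.4333·32.5000] = 13.6697; exercise value = 5.0000 ≤ continuation, so V_0 = 13.6697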